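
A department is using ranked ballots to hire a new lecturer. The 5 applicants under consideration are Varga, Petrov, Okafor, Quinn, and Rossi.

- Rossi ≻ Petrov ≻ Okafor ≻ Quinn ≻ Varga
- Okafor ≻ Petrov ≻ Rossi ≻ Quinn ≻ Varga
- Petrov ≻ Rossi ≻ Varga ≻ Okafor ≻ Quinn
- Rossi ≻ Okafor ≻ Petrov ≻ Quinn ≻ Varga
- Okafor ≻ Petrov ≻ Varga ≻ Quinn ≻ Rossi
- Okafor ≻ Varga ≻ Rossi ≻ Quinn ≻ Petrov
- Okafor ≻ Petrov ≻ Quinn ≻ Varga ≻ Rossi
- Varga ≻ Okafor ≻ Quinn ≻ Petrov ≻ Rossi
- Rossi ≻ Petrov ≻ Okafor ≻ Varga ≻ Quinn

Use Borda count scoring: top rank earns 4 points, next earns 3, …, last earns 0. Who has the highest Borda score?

Okafor

Borda scores:
  Varga: 0 + 0 + 2 + 0 + 2 + 3 + 1 + 4 + 1 = 13
  Petrov: 3 + 3 + 4 + 2 + 3 + 0 + 3 + 1 + 3 = 22
  Okafor: 2 + 4 + 1 + 3 + 4 + 4 + 4 + 3 + 2 = 27
  Quinn: 1 + 1 + 0 + 1 + 1 + 1 + 2 + 2 + 0 = 9
  Rossi: 4 + 2 + 3 + 4 + 0 + 2 + 0 + 0 + 4 = 19
Okafor has the highest total.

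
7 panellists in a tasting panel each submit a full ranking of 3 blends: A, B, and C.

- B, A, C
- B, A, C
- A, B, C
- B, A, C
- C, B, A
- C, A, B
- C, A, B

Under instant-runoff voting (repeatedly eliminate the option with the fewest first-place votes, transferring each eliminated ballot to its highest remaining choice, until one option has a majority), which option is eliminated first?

A

Round 1: B 3, C 3, A 1. A has the fewest and is eliminated.
Round 2: B 4, C 3. B has a majority.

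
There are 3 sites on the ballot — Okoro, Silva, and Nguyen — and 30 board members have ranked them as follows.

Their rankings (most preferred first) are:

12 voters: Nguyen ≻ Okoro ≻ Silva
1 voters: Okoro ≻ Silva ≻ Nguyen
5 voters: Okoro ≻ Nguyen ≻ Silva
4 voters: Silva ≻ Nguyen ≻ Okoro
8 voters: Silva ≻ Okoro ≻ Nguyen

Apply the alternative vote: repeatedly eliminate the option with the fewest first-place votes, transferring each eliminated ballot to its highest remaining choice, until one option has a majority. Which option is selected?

Round 1: Silva 12, Nguyen 12, Okoro 6. Okoro has the fewest and is eliminated.
Round 2: Nguyen 17, Silva 13. Nguyen has a majority.

Nguyen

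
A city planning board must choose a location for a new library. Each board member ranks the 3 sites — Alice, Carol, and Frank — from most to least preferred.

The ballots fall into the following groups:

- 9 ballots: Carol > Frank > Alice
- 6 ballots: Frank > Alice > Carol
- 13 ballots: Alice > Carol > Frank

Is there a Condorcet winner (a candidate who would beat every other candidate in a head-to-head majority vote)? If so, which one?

Head-to-head results (28 voters total):
Alice vs Carol: Alice wins 19–9.
Alice vs Frank: Frank wins 15–13.
Carol vs Frank: Carol wins 22–6.
No candidate beats all others: Alice beats Carol beats Frank beats Alice, a majority cycle.

There is no Condorcet winner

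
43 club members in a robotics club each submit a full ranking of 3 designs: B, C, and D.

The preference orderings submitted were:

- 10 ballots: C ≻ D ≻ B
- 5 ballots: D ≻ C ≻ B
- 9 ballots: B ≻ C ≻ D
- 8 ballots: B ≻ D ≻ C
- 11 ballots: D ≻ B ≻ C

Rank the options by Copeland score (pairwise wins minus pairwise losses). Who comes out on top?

D

Pairwise results:
  B vs C: B wins 28–15.
  B vs D: D wins 26–17.
  C vs D: D wins 24–19.
Copeland scores (wins − losses):
  B: 1 − 1 = 0
  C: 0 − 2 = -2
  D: 2 − 0 = 2
D has the best Copeland score.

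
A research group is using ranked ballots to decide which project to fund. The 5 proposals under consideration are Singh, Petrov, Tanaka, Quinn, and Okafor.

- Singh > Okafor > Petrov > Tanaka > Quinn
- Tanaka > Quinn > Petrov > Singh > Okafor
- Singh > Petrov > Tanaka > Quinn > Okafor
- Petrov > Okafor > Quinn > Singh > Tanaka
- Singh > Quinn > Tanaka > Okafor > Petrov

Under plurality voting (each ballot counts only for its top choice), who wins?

Singh

First-place vote totals:
  Singh: 3
  Petrov: 1
  Tanaka: 1
  Quinn: 0
  Okafor: 0
Singh has the most first-place votes.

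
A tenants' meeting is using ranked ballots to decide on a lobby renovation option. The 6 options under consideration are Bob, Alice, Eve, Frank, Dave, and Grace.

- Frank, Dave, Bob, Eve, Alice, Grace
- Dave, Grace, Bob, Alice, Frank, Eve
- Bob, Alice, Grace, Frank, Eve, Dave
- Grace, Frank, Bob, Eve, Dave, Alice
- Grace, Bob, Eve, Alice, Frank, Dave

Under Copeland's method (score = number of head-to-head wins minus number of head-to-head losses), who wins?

Pairwise results:
  Bob vs Alice: Bob wins 5–0.
  Bob vs Eve: Bob wins 5–0.
  Bob vs Frank: Bob wins 3–2.
  Bob vs Dave: Bob wins 3–2.
  Bob vs Grace: Grace wins 3–2.
  Alice vs Eve: Eve wins 3–2.
  Alice vs Frank: Alice wins 3–2.
  Alice vs Dave: Dave wins 3–2.
  Alice vs Grace: Grace wins 3–2.
  Eve vs Frank: Frank wins 4–1.
  Eve vs Dave: Eve wins 3–2.
  Eve vs Grace: Grace wins 4–1.
  Frank vs Dave: Frank wins 4–1.
  Frank vs Grace: Grace wins 4–1.
  Dave vs Grace: Grace wins 3–2.
Copeland scores (wins − losses):
  Bob: 4 − 1 = 3
  Alice: 1 − 4 = -3
  Eve: 2 − 3 = -1
  Frank: 2 − 3 = -1
  Dave: 1 − 4 = -3
  Grace: 5 − 0 = 5
Grace has the best Copeland score.

Grace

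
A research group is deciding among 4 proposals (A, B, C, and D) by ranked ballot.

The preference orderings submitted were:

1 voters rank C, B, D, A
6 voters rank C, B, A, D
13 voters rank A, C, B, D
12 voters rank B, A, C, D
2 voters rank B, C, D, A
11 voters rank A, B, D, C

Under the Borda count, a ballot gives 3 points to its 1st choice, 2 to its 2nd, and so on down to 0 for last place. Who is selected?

Borda scores:
  A: 0 + 6·1 + 13·3 + 12·2 + 2·0 + 11·3 = 102
  B: 2 + 6·2 + 13·1 + 12·3 + 2·3 + 11·2 = 91
  C: 3 + 6·3 + 13·2 + 12·1 + 2·2 + 11·0 = 63
  D: 1 + 6·0 + 13·0 + 12·0 + 2·1 + 11·1 = 14
A has the highest total.

A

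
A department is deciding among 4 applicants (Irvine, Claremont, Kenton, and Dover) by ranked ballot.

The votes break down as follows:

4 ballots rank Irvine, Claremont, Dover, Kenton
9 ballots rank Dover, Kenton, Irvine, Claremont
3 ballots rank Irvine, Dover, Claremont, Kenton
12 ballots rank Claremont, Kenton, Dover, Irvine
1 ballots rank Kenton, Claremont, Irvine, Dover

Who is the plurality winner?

Claremont

First-place vote totals:
  Irvine: 7
  Claremont: 12
  Kenton: 1
  Dover: 9
Claremont has the most first-place votes.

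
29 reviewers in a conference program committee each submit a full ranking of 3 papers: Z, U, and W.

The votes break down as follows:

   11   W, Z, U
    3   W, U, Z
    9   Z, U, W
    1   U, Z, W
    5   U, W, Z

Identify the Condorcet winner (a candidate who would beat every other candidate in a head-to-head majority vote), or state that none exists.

None — there is no Condorcet winner

Head-to-head results (29 voters total):
Z vs U: Z wins 20–9.
Z vs W: W wins 19–10.
U vs W: U wins 15–14.
No candidate beats all others: Z beats U beats W beats Z, a majority cycle.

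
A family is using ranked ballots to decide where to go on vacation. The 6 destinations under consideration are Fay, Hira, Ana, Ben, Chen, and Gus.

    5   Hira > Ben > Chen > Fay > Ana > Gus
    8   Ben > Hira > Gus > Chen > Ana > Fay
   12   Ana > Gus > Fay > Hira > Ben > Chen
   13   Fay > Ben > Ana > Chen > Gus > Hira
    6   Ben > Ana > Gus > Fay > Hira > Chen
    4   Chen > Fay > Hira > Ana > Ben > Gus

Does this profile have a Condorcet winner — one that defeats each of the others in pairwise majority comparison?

Head-to-head results (48 voters total):
Fay vs Hira: Fay wins 35–13.
Fay vs Ana: Ana wins 26–22.
Fay vs Ben: Fay wins 29–19.
Fay vs Chen: Fay wins 31–17.
Fay vs Gus: Gus wins 26–22.
Hira vs Ana: Ana wins 31–17.
Hira vs Ben: Ben wins 27–21.
Hira vs Chen: Hira wins 31–17.
Hira vs Gus: Gus wins 31–17.
Ana vs Ben: Ben wins 32–16.
Ana vs Chen: Ana wins 31–17.
Ana vs Gus: Ana wins 40–8.
Ben vs Chen: Ben wins 44–4.
Ben vs Gus: Ben wins 36–12.
Chen vs Gus: Gus wins 26–22.
No candidate beats all others: Fay beats Ben beats Ana beats Fay, a majority cycle.

No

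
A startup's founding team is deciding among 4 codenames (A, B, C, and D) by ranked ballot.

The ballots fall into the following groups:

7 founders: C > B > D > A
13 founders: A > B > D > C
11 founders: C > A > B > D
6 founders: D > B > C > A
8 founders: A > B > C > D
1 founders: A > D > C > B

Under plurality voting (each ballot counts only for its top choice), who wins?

First-place vote totals:
  A: 22
  B: 0
  C: 18
  D: 6
A has the most first-place votes.

A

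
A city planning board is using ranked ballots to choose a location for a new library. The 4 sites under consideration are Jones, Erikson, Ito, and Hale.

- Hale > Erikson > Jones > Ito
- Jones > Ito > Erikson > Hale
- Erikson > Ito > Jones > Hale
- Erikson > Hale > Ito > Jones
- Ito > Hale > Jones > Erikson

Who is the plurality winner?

Erikson

First-place vote totals:
  Jones: 1
  Erikson: 2
  Ito: 1
  Hale: 1
Erikson has the most first-place votes.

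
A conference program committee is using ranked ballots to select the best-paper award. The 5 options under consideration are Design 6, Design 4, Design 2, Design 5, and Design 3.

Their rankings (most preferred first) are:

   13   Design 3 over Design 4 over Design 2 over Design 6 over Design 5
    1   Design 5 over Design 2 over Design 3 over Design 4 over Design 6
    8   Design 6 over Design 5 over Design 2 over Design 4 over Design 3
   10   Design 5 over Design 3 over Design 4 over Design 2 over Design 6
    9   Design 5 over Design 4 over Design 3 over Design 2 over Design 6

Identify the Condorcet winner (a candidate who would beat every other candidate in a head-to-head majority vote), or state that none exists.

There is no Condorcet winner

Head-to-head results (41 voters total):
Design 6 vs Design 4: Design 4 wins 33–8.
Design 6 vs Design 2: Design 2 wins 33–8.
Design 6 vs Design 5: Design 6 wins 21–20.
Design 6 vs Design 3: Design 3 wins 33–8.
Design 4 vs Design 2: Design 4 wins 32–9.
Design 4 vs Design 5: Design 5 wins 28–13.
Design 4 vs Design 3: Design 3 wins 24–17.
Design 2 vs Design 5: Design 5 wins 28–13.
Design 2 vs Design 3: Design 3 wins 32–9.
Design 5 vs Design 3: Design 5 wins 28–13.
No candidate beats all others: Design 6 beats Design 5 beats Design 4 beats Design 6, a majority cycle.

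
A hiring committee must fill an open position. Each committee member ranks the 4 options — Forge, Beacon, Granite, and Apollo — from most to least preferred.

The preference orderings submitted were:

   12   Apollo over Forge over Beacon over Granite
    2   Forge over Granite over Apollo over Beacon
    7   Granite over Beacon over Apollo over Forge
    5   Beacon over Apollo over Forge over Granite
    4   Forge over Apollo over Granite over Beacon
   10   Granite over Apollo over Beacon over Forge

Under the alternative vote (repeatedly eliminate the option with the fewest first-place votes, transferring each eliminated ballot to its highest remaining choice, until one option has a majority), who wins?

Apollo

Round 1: Granite 17, Apollo 12, Forge 6, Beacon 5. Beacon has the fewest and is eliminated.
Round 2: Granite 17, Apollo 17, Forge 6. Forge has the fewest and is eliminated.
Round 3: Apollo 21, Granite 19. Apollo has a majority.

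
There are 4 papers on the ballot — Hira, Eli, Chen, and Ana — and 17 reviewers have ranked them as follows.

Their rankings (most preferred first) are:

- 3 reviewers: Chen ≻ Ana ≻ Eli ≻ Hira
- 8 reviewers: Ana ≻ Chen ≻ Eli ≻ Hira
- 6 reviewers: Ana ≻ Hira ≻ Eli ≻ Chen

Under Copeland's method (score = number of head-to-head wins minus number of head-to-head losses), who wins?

Ana

Pairwise results:
  Hira vs Eli: Eli wins 11–6.
  Hira vs Chen: Chen wins 11–6.
  Hira vs Ana: Ana wins 17–0.
  Eli vs Chen: Chen wins 11–6.
  Eli vs Ana: Ana wins 17–0.
  Chen vs Ana: Ana wins 14–3.
Copeland scores (wins − losses):
  Hira: 0 − 3 = -3
  Eli: 1 − 2 = -1
  Chen: 2 − 1 = 1
  Ana: 3 − 0 = 3
Ana has the best Copeland score.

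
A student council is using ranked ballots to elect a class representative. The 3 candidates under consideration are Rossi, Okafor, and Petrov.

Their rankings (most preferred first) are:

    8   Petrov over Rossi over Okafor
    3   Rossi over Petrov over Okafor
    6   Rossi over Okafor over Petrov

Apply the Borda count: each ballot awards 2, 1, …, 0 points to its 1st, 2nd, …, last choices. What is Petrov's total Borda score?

Borda scores:
  Rossi: 8·1 + 3·2 + 6·2 = 26
  Okafor: 8·0 + 3·0 + 6·1 = 6
  Petrov: 8·2 + 3·1 + 6·0 = 19

19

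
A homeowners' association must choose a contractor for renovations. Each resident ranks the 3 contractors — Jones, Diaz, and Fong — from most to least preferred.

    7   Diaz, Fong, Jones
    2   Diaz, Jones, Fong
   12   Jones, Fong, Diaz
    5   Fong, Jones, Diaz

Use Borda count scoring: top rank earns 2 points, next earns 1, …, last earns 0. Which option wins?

Borda scores:
  Jones: 7·0 + 2·1 + 12·2 + 5·1 = 31
  Diaz: 7·2 + 2·2 + 12·0 + 5·0 = 18
  Fong: 7·1 + 2·0 + 12·1 + 5·2 = 29
Jones has the highest total.

Jones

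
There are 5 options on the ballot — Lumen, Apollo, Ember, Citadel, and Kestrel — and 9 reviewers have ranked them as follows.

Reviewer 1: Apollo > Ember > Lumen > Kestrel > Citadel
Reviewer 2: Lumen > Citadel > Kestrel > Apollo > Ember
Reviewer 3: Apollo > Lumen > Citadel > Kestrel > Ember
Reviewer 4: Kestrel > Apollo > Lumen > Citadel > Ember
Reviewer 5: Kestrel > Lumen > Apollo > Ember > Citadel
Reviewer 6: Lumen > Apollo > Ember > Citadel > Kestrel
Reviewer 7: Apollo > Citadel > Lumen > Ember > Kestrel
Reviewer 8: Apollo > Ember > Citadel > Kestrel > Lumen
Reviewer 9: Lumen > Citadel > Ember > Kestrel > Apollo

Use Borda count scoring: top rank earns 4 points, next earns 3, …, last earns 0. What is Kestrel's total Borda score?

Borda scores:
  Lumen: 2 + 4 + 3 + 2 + 3 + 4 + 2 + 0 + 4 = 24
  Apollo: 4 + 1 + 4 + 3 + 2 + 3 + 4 + 4 + 0 = 25
  Ember: 3 + 0 + 0 + 0 + 1 + 2 + 1 + 3 + 2 = 12
  Citadel: 0 + 3 + 2 + 1 + 0 + 1 + 3 + 2 + 3 = 15
  Kestrel: 1 + 2 + 1 + 4 + 4 + 0 + 0 + 1 + 1 = 14

14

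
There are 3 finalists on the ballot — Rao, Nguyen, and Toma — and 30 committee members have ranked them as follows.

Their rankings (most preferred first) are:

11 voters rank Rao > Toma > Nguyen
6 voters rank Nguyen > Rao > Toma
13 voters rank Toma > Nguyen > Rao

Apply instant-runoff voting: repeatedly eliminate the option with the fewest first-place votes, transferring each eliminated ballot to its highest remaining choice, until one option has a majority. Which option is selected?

Rao

Round 1: Toma 13, Rao 11, Nguyen 6. Nguyen has the fewest and is eliminated.
Round 2: Rao 17, Toma 13. Rao has a majority.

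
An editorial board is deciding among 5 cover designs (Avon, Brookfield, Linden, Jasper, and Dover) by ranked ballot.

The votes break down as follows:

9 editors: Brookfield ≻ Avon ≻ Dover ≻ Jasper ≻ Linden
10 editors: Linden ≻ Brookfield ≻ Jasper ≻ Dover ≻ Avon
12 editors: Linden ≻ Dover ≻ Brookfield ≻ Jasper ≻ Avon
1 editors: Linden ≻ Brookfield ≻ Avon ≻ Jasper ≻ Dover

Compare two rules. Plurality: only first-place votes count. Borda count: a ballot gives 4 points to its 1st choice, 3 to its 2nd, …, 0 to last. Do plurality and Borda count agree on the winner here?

No

Plurality first-place counts: Avon 0, Brookfield 9, Linden 23, Jasper 0, Dover 0 → Linden.
Borda totals: Avon 29, Brookfield 93, Linden 92, Jasper 42, Dover 64 → Brookfield.
The two rules disagree: plurality picks Linden, Borda picks Brookfield.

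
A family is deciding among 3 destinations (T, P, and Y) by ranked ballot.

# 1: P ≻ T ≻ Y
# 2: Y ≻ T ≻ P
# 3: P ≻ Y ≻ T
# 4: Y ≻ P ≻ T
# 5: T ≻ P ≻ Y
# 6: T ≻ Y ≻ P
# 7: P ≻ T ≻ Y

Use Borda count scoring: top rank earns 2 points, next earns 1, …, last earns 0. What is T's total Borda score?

Borda scores:
  T: 1 + 1 + 0 + 0 + 2 + 2 + 1 = 7
  P: 2 + 0 + 2 + 1 + 1 + 0 + 2 = 8
  Y: 0 + 2 + 1 + 2 + 0 + 1 + 0 = 6

7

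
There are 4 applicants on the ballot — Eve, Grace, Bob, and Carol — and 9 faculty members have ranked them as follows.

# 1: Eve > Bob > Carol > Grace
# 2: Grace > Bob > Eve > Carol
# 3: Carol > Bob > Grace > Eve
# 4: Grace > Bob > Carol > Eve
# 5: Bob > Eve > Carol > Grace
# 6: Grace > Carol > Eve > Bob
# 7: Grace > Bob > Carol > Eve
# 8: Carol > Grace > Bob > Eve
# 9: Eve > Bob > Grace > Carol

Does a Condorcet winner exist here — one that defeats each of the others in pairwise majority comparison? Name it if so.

Head-to-head results (9 voters total):
Eve vs Grace: Grace wins 6–3.
Eve vs Bob: Bob wins 6–3.
Eve vs Carol: Carol wins 5–4.
Grace vs Bob: Grace wins 5–4.
Grace vs Carol: Grace wins 5–4.
Bob vs Carol: Bob wins 6–3.
Grace beats each rival — Eve (6–3), Bob (5–4), Carol (5–4) — so Grace is the Condorcet winner.

Grace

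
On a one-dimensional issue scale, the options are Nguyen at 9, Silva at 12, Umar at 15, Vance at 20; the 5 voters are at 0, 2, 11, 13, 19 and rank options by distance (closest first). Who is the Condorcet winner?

Silva

With single-peaked preferences on a line, the Condorcet winner is the candidate closest to the median voter.
The median voter (position 11) is closest to Silva at 12.
Check: Silva vs Umar — voters closer to Silva: 4 of 5.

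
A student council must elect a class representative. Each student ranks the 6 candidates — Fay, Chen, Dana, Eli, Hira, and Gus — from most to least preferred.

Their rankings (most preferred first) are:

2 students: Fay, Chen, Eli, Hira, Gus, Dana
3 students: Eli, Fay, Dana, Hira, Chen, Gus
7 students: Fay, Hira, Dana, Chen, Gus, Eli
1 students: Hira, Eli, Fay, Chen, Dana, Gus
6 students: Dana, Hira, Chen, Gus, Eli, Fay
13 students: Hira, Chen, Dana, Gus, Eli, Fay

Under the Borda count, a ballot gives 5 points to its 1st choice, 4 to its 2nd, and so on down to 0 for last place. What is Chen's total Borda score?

Borda scores:
  Fay: 2·5 + 3·4 + 7·5 + 3 + 6·0 + 13·0 = 60
  Chen: 2·4 + 3·1 + 7·2 + 2 + 6·3 + 13·4 = 97
  Dana: 2·0 + 3·3 + 7·3 + 1 + 6·5 + 13·3 = 100
  Eli: 2·3 + 3·5 + 7·0 + 4 + 6·1 + 13·1 = 44
  Hira: 2·2 + 3·2 + 7·4 + 5 + 6·4 + 13·5 = 132
  Gus: 2·1 + 3·0 + 7·1 + 0 + 6·2 + 13·2 = 47

97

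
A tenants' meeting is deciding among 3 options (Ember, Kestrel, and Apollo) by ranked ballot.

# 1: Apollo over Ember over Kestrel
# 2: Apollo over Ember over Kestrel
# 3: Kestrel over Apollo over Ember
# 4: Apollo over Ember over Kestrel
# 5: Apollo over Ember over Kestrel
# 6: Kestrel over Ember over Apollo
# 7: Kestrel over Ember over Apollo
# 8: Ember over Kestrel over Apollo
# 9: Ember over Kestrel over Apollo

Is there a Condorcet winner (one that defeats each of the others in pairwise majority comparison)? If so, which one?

Head-to-head results (9 voters total):
Ember vs Kestrel: Ember wins 6–3.
Ember vs Apollo: Apollo wins 5–4.
Kestrel vs Apollo: Kestrel wins 5–4.
No candidate beats all others: Ember beats Kestrel beats Apollo beats Ember, a majority cycle.

There is no Condorcet winner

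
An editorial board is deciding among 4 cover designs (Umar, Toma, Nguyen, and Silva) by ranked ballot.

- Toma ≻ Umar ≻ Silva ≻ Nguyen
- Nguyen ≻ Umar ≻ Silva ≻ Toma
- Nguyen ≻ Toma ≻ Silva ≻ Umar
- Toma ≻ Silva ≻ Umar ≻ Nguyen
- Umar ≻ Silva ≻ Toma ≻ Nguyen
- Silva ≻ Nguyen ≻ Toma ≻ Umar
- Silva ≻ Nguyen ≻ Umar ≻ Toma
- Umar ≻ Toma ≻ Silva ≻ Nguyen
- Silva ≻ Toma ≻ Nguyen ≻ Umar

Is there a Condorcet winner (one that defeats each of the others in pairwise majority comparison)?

Yes

Head-to-head results (9 voters total):
Umar vs Toma: Toma wins 5–4.
Umar vs Nguyen: Nguyen wins 5–4.
Umar vs Silva: Silva wins 5–4.
Toma vs Nguyen: Toma wins 5–4.
Toma vs Silva: Silva wins 5–4.
Nguyen vs Silva: Silva wins 7–2.
Silva beats each rival — Umar (5–4), Toma (5–4), Nguyen (7–2) — so Silva is the Condorcet winner.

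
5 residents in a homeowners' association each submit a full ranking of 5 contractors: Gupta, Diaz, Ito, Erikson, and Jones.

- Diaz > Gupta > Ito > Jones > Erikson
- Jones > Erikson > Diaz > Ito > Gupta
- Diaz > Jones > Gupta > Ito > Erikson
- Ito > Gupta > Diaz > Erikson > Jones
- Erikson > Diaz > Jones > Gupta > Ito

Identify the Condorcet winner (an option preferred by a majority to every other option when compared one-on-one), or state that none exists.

Diaz

Head-to-head results (5 voters total):
Gupta vs Diaz: Diaz wins 4–1.
Gupta vs Ito: Gupta wins 3–2.
Gupta vs Erikson: Gupta wins 3–2.
Gupta vs Jones: Jones wins 3–2.
Diaz vs Ito: Diaz wins 4–1.
Diaz vs Erikson: Diaz wins 3–2.
Diaz vs Jones: Diaz wins 4–1.
Ito vs Erikson: Ito wins 3–2.
Ito vs Jones: Jones wins 3–2.
Erikson vs Jones: Jones wins 3–2.
Diaz beats each rival — Gupta (4–1), Ito (4–1), Erikson (3–2), Jones (4–1) — so Diaz is the Condorcet winner.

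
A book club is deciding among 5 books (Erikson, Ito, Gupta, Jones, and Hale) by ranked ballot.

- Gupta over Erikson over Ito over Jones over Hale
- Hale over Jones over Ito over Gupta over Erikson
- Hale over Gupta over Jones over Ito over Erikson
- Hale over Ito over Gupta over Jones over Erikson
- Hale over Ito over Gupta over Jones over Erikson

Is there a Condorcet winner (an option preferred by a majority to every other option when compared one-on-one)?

Yes

Head-to-head results (5 voters total):
Erikson vs Ito: Ito wins 4–1.
Erikson vs Gupta: Gupta wins 5–0.
Erikson vs Jones: Jones wins 4–1.
Erikson vs Hale: Hale wins 4–1.
Ito vs Gupta: Ito wins 3–2.
Ito vs Jones: Ito wins 3–2.
Ito vs Hale: Hale wins 4–1.
Gupta vs Jones: Gupta wins 4–1.
Gupta vs Hale: Hale wins 4–1.
Jones vs Hale: Hale wins 4–1.
Hale beats each rival — Erikson (4–1), Ito (4–1), Gupta (4–1), Jones (4–1) — so Hale is the Condorcet winner.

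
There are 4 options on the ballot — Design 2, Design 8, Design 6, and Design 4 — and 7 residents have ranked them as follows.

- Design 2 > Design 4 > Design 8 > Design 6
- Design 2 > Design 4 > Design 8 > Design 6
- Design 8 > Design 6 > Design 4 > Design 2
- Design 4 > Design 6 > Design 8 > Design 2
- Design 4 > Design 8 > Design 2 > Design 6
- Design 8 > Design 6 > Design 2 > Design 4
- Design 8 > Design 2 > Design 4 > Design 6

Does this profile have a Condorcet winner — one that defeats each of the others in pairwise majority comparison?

Head-to-head results (7 voters total):
Design 2 vs Design 8: Design 8 wins 5–2.
Design 2 vs Design 6: Design 2 wins 4–3.
Design 2 vs Design 4: Design 2 wins 4–3.
Design 8 vs Design 6: Design 8 wins 6–1.
Design 8 vs Design 4: Design 4 wins 4–3.
Design 6 vs Design 4: Design 4 wins 5–2.
No candidate beats all others: Design 2 beats Design 4 beats Design 8 beats Design 2, a majority cycle.

No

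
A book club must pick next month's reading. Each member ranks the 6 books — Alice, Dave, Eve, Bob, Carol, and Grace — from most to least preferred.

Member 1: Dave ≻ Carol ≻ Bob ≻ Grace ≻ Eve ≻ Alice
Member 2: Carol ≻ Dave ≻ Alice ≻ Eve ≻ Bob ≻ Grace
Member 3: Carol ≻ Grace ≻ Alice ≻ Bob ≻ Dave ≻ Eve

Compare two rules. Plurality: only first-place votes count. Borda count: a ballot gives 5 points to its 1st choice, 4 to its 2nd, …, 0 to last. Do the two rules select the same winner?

Yes

Plurality first-place counts: Alice 0, Dave 1, Eve 0, Bob 0, Carol 2, Grace 0 → Carol.
Borda totals: Alice 6, Dave 10, Eve 3, Bob 6, Carol 14, Grace 6 → Carol.
The two rules agree on Carol.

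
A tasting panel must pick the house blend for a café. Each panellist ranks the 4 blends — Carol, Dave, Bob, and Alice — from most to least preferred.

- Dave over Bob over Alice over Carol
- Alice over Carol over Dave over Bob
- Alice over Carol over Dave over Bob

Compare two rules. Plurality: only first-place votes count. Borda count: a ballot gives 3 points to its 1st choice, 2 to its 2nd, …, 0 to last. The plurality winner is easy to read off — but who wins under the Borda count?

Alice

Plurality first-place counts: Carol 0, Dave 1, Bob 0, Alice 2 → Alice.
Borda totals: Carol 4, Dave 5, Bob 2, Alice 7 → Alice.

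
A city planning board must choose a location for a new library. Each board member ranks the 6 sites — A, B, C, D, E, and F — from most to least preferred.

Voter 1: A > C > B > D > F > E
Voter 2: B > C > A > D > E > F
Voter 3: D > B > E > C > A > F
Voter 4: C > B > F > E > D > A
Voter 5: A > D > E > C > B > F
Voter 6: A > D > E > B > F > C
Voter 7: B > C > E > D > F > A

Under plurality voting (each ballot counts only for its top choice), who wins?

A

First-place vote totals:
  A: 3
  B: 2
  C: 1
  D: 1
  E: 0
  F: 0
A has the most first-place votes.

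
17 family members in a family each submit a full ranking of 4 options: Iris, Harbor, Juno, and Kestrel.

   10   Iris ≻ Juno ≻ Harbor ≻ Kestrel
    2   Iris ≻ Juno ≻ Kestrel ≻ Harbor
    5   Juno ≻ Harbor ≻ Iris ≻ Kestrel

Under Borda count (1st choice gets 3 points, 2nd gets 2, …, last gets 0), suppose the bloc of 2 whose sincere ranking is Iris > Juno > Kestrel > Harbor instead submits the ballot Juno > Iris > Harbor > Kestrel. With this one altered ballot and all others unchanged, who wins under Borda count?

Borda totals with the altered ballot: Iris 39, Harbor 22, Juno 41, Kestrel 0.
The switch changes the winner from Iris to Juno.

Juno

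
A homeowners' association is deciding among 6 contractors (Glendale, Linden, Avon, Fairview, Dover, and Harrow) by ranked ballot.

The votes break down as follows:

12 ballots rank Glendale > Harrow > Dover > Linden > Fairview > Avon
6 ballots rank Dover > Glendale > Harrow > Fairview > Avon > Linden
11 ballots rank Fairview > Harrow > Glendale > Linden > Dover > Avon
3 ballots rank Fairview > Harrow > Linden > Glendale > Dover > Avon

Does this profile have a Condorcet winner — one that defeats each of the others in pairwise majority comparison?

Head-to-head results (32 voters total):
Glendale vs Linden: Glendale wins 29–3.
Glendale vs Avon: Glendale wins 32–0.
Glendale vs Fairview: Glendale wins 18–14.
Glendale vs Dover: Glendale wins 26–6.
Glendale vs Harrow: Glendale wins 18–14.
Linden vs Avon: Linden wins 26–6.
Linden vs Fairview: Fairview wins 20–12.
Linden vs Dover: Dover wins 18–14.
Linden vs Harrow: Harrow wins 32–0.
Avon vs Fairview: Fairview wins 32–0.
Avon vs Dover: Dover wins 32–0.
Avon vs Harrow: Harrow wins 32–0.
Fairview vs Dover: Dover wins 18–14.
Fairview vs Harrow: Harrow wins 18–14.
Dover vs Harrow: Harrow wins 26–6.
Glendale beats each rival — Linden (29–3), Avon (32–0), Fairview (18–14), Dover (26–6), Harrow (18–14) — so Glendale is the Condorcet winner.

Yes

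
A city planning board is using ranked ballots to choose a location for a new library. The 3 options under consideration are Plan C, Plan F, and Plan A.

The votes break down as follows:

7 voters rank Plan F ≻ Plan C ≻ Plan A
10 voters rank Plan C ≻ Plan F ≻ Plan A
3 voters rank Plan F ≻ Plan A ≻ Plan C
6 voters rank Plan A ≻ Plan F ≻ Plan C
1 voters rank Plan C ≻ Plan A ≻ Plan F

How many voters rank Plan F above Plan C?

Ballots ranking Plan F above Plan C: 7+3+6 = 16.
Ballots ranking Plan C above Plan F: 10+1 = 11.
So 16 of 27 voters prefer Plan F to Plan C.

16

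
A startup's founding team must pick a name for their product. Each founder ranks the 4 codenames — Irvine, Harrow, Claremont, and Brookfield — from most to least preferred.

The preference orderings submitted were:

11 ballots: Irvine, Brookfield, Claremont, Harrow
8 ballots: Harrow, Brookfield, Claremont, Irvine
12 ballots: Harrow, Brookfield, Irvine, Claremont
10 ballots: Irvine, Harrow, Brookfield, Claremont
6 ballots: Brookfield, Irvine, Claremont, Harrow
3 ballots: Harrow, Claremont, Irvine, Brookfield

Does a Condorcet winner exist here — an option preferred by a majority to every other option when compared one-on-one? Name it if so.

Head-to-head results (50 voters total):
Irvine vs Harrow: Irvine wins 27–23.
Irvine vs Claremont: Irvine wins 39–11.
Irvine vs Brookfield: Brookfield wins 26–24.
Harrow vs Claremont: Harrow wins 33–17.
Harrow vs Brookfield: Harrow wins 33–17.
Claremont vs Brookfield: Brookfield wins 47–3.
No candidate beats all others: Irvine beats Harrow beats Brookfield beats Irvine, a majority cycle.

There is no Condorcet winner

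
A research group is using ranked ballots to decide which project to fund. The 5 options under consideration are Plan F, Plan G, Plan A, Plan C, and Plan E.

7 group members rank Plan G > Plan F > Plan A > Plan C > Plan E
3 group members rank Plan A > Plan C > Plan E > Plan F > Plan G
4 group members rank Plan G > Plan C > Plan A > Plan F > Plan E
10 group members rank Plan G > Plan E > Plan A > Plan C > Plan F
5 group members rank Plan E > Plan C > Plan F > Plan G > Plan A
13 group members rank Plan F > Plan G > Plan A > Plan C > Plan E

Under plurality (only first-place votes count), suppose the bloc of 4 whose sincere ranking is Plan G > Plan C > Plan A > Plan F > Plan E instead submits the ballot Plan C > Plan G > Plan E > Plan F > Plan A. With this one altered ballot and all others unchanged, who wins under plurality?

First-place totals with the altered ballot: Plan F 13, Plan G 17, Plan A 3, Plan C 4, Plan E 5.
The winner is unchanged: still Plan G.

Plan G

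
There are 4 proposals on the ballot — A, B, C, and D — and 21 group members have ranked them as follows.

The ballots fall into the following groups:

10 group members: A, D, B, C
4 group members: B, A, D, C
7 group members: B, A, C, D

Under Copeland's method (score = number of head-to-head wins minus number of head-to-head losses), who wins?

B

Pairwise results:
  A vs B: B wins 11–10.
  A vs C: A wins 21–0.
  A vs D: A wins 21–0.
  B vs C: B wins 21–0.
  B vs D: B wins 11–10.
  C vs D: D wins 14–7.
Copeland scores (wins − losses):
  A: 2 − 1 = 1
  B: 3 − 0 = 3
  C: 0 − 3 = -3
  D: 1 − 2 = -1
B has the best Copeland score.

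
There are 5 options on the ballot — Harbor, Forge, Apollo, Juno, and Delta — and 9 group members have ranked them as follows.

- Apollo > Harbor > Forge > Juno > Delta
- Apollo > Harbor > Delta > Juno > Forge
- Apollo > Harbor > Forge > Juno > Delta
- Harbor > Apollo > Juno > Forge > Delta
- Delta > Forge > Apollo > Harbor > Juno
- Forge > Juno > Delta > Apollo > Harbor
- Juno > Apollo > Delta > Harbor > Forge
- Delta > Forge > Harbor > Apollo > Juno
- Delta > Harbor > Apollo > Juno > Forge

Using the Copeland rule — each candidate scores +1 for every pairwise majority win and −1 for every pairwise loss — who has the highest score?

Apollo

Pairwise results:
  Harbor vs Forge: Harbor wins 6–3.
  Harbor vs Apollo: Apollo wins 6–3.
  Harbor vs Juno: Harbor wins 7–2.
  Harbor vs Delta: Delta wins 5–4.
  Forge vs Apollo: Apollo wins 6–3.
  Forge vs Juno: Forge wins 5–4.
  Forge vs Delta: Delta wins 5–4.
  Apollo vs Juno: Apollo wins 7–2.
  Apollo vs Delta: Apollo wins 5–4.
  Juno vs Delta: Juno wins 5–4.
Copeland scores (wins − losses):
  Harbor: 2 − 2 = 0
  Forge: 1 − 3 = -2
  Apollo: 4 − 0 = 4
  Juno: 1 − 3 = -2
  Delta: 2 − 2 = 0
Apollo has the best Copeland score.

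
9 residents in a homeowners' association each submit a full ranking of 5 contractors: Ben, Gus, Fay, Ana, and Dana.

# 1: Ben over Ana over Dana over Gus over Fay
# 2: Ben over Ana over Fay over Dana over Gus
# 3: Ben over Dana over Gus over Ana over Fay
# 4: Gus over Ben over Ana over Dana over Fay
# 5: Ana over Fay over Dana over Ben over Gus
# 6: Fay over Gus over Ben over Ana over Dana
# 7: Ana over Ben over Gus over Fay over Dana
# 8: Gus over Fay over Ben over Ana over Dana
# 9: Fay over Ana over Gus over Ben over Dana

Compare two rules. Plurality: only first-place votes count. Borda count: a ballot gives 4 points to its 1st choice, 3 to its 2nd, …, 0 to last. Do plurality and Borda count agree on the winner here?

Plurality first-place counts: Ben 3, Gus 2, Fay 2, Ana 2, Dana 0 → Ben.
Borda totals: Ben 24, Gus 18, Fay 17, Ana 22, Dana 9 → Ben.
The two rules agree on Ben.

Yes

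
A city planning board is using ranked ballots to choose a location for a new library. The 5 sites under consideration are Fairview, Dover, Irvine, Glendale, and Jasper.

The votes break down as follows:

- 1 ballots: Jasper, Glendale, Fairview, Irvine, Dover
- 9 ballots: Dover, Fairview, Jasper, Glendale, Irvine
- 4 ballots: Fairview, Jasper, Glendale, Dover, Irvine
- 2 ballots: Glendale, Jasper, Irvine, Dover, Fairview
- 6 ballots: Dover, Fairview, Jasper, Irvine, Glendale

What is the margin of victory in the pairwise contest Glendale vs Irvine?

10

Ballots ranking Glendale above Irvine: 1+9+4+2 = 16.
Ballots ranking Irvine above Glendale: 6.
Glendale wins 16–6, a margin of 10.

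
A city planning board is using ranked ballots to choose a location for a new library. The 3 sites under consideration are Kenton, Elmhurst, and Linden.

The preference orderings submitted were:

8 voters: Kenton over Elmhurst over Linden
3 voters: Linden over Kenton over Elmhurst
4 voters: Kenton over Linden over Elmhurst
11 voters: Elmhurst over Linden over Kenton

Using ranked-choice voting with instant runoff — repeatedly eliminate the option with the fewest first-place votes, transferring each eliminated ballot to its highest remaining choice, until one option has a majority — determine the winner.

Round 1: Kenton 12, Elmhurst 11, Linden 3. Linden has the fewest and is eliminated.
Round 2: Kenton 15, Elmhurst 11. Kenton has a majority.

Kenton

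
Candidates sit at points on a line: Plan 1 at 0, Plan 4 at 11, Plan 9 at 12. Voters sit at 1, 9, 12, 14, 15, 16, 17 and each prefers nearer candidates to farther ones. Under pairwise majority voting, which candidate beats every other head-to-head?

Plan 9

With single-peaked preferences on a line, the Condorcet winner is the candidate closest to the median voter.
The median voter (position 14) is closest to Plan 9 at 12.
Check: Plan 9 vs Plan 1 — voters closer to Plan 9: 6 of 7.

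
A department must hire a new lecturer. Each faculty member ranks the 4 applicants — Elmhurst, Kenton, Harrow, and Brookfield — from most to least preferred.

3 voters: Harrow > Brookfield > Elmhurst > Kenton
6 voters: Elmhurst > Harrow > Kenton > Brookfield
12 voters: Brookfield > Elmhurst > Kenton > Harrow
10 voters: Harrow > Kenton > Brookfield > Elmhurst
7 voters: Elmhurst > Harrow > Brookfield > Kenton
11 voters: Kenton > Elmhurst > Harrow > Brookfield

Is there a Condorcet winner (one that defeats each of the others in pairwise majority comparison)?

Head-to-head results (49 voters total):
Elmhurst vs Kenton: Elmhurst wins 28–21.
Elmhurst vs Harrow: Elmhurst wins 36–13.
Elmhurst vs Brookfield: Brookfield wins 25–24.
Kenton vs Harrow: Harrow wins 26–23.
Kenton vs Brookfield: Kenton wins 27–22.
Harrow vs Brookfield: Harrow wins 37–12.
No candidate beats all others: Elmhurst beats Kenton beats Brookfield beats Elmhurst, a majority cycle.

No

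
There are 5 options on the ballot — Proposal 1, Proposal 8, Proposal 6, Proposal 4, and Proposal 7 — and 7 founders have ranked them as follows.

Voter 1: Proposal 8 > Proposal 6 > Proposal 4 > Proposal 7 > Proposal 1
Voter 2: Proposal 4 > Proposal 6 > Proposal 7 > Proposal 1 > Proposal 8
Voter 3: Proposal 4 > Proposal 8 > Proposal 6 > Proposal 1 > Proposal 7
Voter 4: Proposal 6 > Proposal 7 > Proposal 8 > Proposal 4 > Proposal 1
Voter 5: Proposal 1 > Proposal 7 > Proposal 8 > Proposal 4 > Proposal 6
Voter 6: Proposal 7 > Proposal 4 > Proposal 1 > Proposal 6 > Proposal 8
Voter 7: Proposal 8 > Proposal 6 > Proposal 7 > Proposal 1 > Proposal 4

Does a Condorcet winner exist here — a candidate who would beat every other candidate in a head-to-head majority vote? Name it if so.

Head-to-head results (7 voters total):
Proposal 1 vs Proposal 8: Proposal 8 wins 4–3.
Proposal 1 vs Proposal 6: Proposal 6 wins 5–2.
Proposal 1 vs Proposal 4: Proposal 4 wins 5–2.
Proposal 1 vs Proposal 7: Proposal 7 wins 5–2.
Proposal 8 vs Proposal 6: Proposal 8 wins 4–3.
Proposal 8 vs Proposal 4: Proposal 8 wins 4–3.
Proposal 8 vs Proposal 7: Proposal 7 wins 4–3.
Proposal 6 vs Proposal 4: Proposal 4 wins 4–3.
Proposal 6 vs Proposal 7: Proposal 6 wins 5–2.
Proposal 4 vs Proposal 7: Proposal 7 wins 4–3.
No candidate beats all others: Proposal 8 beats Proposal 6 beats Proposal 7 beats Proposal 8, a majority cycle.

None — there is no Condorcet winner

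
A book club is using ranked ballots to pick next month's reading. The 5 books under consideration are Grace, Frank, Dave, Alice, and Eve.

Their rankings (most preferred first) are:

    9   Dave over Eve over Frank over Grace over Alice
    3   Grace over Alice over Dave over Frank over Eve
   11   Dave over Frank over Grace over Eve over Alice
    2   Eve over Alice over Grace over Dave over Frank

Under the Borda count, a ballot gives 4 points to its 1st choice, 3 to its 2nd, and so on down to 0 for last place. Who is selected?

Dave

Borda scores:
  Grace: 9·1 + 3·4 + 11·2 + 2·2 = 47
  Frank: 9·2 + 3·1 + 11·3 + 2·0 = 54
  Dave: 9·4 + 3·2 + 11·4 + 2·1 = 88
  Alice: 9·0 + 3·3 + 11·0 + 2·3 = 15
  Eve: 9·3 + 3·0 + 11·1 + 2·4 = 46
Dave has the highest total.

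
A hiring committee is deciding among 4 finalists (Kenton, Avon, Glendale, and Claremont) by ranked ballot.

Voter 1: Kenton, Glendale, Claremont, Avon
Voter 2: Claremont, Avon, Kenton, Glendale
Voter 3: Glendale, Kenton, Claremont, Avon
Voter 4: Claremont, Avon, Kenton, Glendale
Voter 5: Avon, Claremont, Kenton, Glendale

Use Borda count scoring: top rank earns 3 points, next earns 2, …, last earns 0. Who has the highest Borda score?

Borda scores:
  Kenton: 3 + 1 + 2 + 1 + 1 = 8
  Avon: 0 + 2 + 0 + 2 + 3 = 7
  Glendale: 2 + 0 + 3 + 0 + 0 = 5
  Claremont: 1 + 3 + 1 + 3 + 2 = 10
Claremont has the highest total.

Claremont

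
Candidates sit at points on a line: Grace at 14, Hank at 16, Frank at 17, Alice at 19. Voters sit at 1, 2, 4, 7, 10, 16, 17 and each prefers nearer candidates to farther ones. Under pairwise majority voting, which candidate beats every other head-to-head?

With single-peaked preferences on a line, the Condorcet winner is the candidate closest to the median voter.
The median voter (position 7) is closest to Grace at 14.
Check: Grace vs Hank — voters closer to Grace: 5 of 7.

Grace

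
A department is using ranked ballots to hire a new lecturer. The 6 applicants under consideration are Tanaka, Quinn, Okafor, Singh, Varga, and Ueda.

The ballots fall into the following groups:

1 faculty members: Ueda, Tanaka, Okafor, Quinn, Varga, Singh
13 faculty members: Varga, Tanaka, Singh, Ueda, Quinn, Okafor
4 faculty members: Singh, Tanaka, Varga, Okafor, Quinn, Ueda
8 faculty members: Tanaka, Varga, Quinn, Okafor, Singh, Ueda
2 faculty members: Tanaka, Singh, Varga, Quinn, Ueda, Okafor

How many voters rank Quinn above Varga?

1

Ballots ranking Quinn above Varga: 1.
Ballots ranking Varga above Quinn: 13+4+8+2 = 27.
So 1 of 28 voters prefer Quinn to Varga.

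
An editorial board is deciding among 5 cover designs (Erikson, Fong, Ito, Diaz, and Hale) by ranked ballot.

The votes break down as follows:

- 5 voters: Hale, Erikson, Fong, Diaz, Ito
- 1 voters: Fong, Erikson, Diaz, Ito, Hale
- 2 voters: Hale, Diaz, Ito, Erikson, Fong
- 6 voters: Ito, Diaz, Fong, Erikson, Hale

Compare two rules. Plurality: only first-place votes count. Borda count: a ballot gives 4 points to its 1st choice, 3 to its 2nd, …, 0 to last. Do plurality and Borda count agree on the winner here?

Plurality first-place counts: Erikson 0, Fong 1, Ito 6, Diaz 0, Hale 7 → Hale.
Borda totals: Erikson 26, Fong 26, Ito 29, Diaz 31, Hale 28 → Diaz.
The two rules disagree: plurality picks Hale, Borda picks Diaz.

No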